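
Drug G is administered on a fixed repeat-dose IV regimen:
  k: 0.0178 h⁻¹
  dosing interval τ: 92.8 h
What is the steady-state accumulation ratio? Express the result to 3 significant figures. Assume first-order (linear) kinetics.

e^(−kτ) = e^(−0.01780 × 92.8) = 0.1917
Accumulation ratio R = 1 / (1 − e^(−kτ)) = 1 / (1 − 0.1917) = 1.237

1.24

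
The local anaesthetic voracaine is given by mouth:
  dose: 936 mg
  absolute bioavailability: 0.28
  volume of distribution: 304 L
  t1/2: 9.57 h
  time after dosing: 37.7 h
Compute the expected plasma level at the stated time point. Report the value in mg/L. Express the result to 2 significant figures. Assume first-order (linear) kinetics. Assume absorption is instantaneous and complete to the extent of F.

0.056 mg/L

Amount reaching circulation = F × Dose = 0.28 × 936.0 = 262.1 mg
C₀ = F·Dose / Vd = 262.1 / 304 = 0.8622 mg/L
k = ln2 / t½ = 0.693147 / 9.57 = 0.07243 h⁻¹
C = C₀ · e^(−k·t) = 0.8622 × e^(−0.07243 × 37.7)
  = 0.8622 × 0.06518 = 0.05620 mg/L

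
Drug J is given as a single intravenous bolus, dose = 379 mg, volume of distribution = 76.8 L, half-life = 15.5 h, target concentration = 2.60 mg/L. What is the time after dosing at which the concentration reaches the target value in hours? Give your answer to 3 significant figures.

C₀ = Dose / Vd = 379.0 / 76.8 = 4.935 mg/L
k = ln2 / t½ = 0.693147 / 15.5 = 0.04472 h⁻¹
t = ln(C₀ / C) / k = ln(4.935 / 2.60) / 0.04472
  = ln(1.898) / 0.04472 = 0.6408 / 0.04472 = 14.33 h

14.3 h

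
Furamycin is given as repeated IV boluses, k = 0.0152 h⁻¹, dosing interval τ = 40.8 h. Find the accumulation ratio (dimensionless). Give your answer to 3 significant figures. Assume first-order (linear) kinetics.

2.16

e^(−kτ) = e^(−0.01520 × 40.8) = 0.5379
Accumulation ratio R = 1 / (1 − e^(−kτ)) = 1 / (1 − 0.5379) = 2.164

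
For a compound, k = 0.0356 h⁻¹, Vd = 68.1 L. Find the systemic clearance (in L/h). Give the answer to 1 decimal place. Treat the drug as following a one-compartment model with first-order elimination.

CL = k × Vd = 0.0356 × 68.1 = 2.424 L/h

2.4 L/h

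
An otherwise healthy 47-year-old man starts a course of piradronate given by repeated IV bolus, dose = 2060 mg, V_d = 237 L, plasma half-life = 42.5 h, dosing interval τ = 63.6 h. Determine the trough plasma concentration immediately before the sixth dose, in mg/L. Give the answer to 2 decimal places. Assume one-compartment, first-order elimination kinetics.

C₀ per dose = Dose / Vd = 2060 / 237 = 8.692 mg/L
k = ln2 / t½ = 0.693147 / 42.5 = 0.01631 h⁻¹
Fraction remaining after one interval: r = e^(−kτ) = e^(−0.01631 × 63.6) = 0.3544
Before dose 6, 5 doses have been given (aged 1τ, 2τ, 3τ, 4τ, 5τ).
C_trough = C₀ × (r + r² + … + r^5) = C₀ × r(1−r^5)/(1−r)
        = 8.692 × 0.3544 × (1 − 0.005591) / (1 − 0.3544) = 4.745 mg/L

4.75 mg/L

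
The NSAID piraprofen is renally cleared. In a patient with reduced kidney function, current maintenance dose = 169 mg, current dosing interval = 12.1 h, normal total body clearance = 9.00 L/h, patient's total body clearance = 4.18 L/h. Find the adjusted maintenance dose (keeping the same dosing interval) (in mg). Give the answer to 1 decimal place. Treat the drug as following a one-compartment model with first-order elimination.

To keep the same average steady-state level, dosing rate must scale with clearance.
CL ratio = 4.18 / 9.00 = 0.4644
New dose (same interval) = 169 × 0.4644 = 78.48 mg

78.5 mg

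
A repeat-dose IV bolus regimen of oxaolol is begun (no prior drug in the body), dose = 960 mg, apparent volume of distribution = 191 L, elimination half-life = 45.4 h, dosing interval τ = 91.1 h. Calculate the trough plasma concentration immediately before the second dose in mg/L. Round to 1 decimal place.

C₀ per dose = Dose / Vd = 960 / 191 = 5.026 mg/L
k = ln2 / t½ = 0.693147 / 45.4 = 0.01527 h⁻¹
Fraction remaining after one interval: r = e^(−kτ) = e^(−0.01527 × 91.1) = 0.2488
Before dose 2, 1 dose has been given (aged 1τ).
C_trough = C₀ × r = 5.026 × 0.2488 = 1.250 mg/L

1.3 mg/L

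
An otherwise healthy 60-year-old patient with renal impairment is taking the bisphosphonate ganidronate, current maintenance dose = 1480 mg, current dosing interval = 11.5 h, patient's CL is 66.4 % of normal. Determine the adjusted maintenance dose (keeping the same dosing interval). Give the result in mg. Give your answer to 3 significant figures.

To keep the same average steady-state level, dosing rate must scale with clearance.
CL ratio = 66.4 / 100 = 0.6640
New dose (same interval) = 1480 × 0.6640 = 982.7 mg

983 mg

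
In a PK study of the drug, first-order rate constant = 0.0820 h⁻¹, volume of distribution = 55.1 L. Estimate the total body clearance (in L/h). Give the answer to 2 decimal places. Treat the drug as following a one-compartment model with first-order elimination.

4.52 L/h

CL = k × Vd = 0.0820 × 55.1 = 4.518 L/h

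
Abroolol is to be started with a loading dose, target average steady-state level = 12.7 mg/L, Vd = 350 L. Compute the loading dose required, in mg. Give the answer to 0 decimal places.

4445 mg

LD = Css × Vd = 12.7 × 350 = 4445 mg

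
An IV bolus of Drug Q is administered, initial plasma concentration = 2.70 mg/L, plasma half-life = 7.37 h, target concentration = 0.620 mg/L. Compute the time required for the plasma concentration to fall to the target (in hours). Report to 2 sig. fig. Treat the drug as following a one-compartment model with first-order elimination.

k = ln2 / t½ = 0.693147 / 7.37 = 0.09405 h⁻¹
t = ln(C₀ / C) / k = ln(2.700 / 0.620) / 0.09405
  = ln(4.355) / 0.09405 = 1.471 / 0.09405 = 15.64 h

16 h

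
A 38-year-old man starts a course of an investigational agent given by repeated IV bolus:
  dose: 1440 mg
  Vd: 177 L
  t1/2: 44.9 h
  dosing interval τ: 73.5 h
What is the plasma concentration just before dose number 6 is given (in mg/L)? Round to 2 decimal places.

3.84 mg/L

C₀ per dose = Dose / Vd = 1440 / 177 = 8.136 mg/L
k = ln2 / t½ = 0.693147 / 44.9 = 0.01544 h⁻¹
Fraction remaining after one interval: r = e^(−kτ) = e^(−0.01544 × 73.5) = 0.3215
Before dose 6, 5 doses have been given (aged 1τ, 2τ, 3τ, 4τ, 5τ).
C_trough = C₀ × (r + r² + … + r^5) = C₀ × r(1−r^5)/(1−r)
        = 8.136 × 0.3215 × (1 − 0.003435) / (1 − 0.3215) = 3.842 mg/L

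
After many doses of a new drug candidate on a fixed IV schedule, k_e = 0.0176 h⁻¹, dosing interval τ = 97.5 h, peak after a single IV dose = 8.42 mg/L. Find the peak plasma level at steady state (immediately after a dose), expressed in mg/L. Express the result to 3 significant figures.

e^(−kτ) = e^(−0.01760 × 97.5) = 0.1798
Accumulation ratio R = 1 / (1 − e^(−kτ)) = 1 / (1 − 0.1798) = 1.219
Steady-state peak = C₀ × R = 8.42 × 1.219 = 10.26 mg/L

10.3 mg/L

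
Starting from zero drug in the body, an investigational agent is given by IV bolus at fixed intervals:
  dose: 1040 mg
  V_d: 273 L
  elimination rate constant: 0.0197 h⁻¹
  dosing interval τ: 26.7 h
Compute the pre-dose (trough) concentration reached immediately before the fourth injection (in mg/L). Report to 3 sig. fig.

4.37 mg/L

C₀ per dose = Dose / Vd = 1040 / 273 = 3.810 mg/L
Fraction remaining after one interval: r = e^(−kτ) = e^(−0.01970 × 26.7) = 0.5910
Before dose 4, 3 doses have been given (aged 1τ, 2τ, 3τ).
C_trough = C₀ × (r + r² + … + r^3) = C₀ × r(1−r^3)/(1−r)
        = 3.810 × 0.5910 × (1 − 0.2064) / (1 − 0.5910) = 4.369 mg/L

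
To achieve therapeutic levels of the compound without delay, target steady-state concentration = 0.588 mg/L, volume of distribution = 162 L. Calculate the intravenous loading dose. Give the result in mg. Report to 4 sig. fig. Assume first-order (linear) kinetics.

95.26 mg

LD = Css × Vd = 0.588 × 162 = 95.26 mg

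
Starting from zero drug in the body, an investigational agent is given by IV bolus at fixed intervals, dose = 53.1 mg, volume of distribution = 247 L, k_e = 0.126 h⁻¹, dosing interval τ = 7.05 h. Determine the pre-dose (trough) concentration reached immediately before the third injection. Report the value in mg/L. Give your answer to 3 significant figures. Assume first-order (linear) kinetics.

C₀ per dose = Dose / Vd = 53.1 / 247 = 0.2150 mg/L
Fraction remaining after one interval: r = e^(−kτ) = e^(−0.1260 × 7.05) = 0.4114
Before dose 3, 2 doses have been given (aged 1τ, 2τ).
C_trough = C₀ × (r + r²) = 0.2150 × (0.4114 + 0.1692) = 0.1248 mg/L

0.125 mg/L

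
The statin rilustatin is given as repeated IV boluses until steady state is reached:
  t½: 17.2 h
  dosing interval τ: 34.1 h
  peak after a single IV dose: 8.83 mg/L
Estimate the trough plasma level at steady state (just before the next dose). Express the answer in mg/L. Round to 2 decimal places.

2.99 mg/L

k = ln2 / t½ = 0.693147 / 17.2 = 0.04030 h⁻¹
e^(−kτ) = e^(−0.04030 × 34.1) = 0.2530
Accumulation ratio R = 1 / (1 − e^(−kτ)) = 1 / (1 − 0.2530) = 1.339
Steady-state trough = C₀ × R × e^(−kτ) = 8.83 × 1.339 × 0.2530 = 2.991 mg/L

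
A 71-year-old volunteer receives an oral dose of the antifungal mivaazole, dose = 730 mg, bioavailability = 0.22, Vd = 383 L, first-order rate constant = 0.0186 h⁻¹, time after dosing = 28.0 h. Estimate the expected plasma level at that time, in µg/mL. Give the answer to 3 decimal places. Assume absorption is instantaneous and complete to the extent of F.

0.249 µg/mL

Amount reaching circulation = F × Dose = 0.22 × 730.0 = 160.6 mg
C₀ = F·Dose / Vd = 160.6 / 383 = 0.4193 mg/L
C = C₀ · e^(−k·t) = 0.4193 × e^(−0.01860 × 28.0)
  = 0.4193 × 0.5940 = 0.2491 mg/L
(0.2491 mg/L = 0.2491 µg/mL)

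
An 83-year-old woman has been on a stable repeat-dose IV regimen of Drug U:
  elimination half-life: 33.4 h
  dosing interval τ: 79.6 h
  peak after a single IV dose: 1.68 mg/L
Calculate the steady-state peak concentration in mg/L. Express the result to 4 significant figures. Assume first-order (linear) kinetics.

k = ln2 / t½ = 0.693147 / 33.4 = 0.02075 h⁻¹
e^(−kτ) = e^(−0.02075 × 79.6) = 0.1917
Accumulation ratio R = 1 / (1 − e^(−kτ)) = 1 / (1 − 0.1917) = 1.237
Steady-state peak = C₀ × R = 1.68 × 1.237 = 2.078 mg/L

2.078 mg/L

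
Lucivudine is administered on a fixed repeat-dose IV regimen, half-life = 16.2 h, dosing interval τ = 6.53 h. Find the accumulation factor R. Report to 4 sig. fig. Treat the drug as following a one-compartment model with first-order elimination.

k = ln2 / t½ = 0.693147 / 16.2 = 0.04279 h⁻¹
e^(−kτ) = e^(−0.04279 × 6.53) = 0.7562
Accumulation ratio R = 1 / (1 − e^(−kτ)) = 1 / (1 − 0.7562) = 4.102

4.102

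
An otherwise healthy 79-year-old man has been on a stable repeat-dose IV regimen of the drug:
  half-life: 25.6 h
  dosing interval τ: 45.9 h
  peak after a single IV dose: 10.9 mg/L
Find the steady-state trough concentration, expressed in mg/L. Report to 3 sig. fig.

4.42 mg/L

k = ln2 / t½ = 0.693147 / 25.6 = 0.02708 h⁻¹
e^(−kτ) = e^(−0.02708 × 45.9) = 0.2885
Accumulation ratio R = 1 / (1 − e^(−kτ)) = 1 / (1 − 0.2885) = 1.405
Steady-state trough = C₀ × R × e^(−kτ) = 10.9 × 1.405 × 0.2885 = 4.418 mg/L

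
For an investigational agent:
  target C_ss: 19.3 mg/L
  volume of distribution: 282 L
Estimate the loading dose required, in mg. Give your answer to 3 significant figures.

LD = Css × Vd = 19.3 × 282 = 5443 mg

5440 mg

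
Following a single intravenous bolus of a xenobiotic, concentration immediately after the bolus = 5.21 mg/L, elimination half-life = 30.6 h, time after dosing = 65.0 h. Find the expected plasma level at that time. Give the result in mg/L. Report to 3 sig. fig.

k = ln2 / t½ = 0.693147 / 30.6 = 0.02265 h⁻¹
C = C₀ · e^(−k·t) = 5.210 × e^(−0.02265 × 65.0)
  = 5.210 × 0.2294 = 1.195 mg/L

1.20 mg/L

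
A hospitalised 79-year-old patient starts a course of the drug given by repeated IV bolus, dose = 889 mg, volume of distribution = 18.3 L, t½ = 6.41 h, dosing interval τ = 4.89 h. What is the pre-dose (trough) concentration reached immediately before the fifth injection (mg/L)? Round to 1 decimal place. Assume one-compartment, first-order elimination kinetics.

61.3 mg/L

C₀ per dose = Dose / Vd = 889 / 18.3 = 48.58 mg/L
k = ln2 / t½ = 0.693147 / 6.41 = 0.1081 h⁻¹
Fraction remaining after one interval: r = e^(−kτ) = e^(−0.1081 × 4.89) = 0.5894
Before dose 5, 4 doses have been given (aged 1τ, 2τ, 3τ, 4τ).
C_trough = C₀ × (r + r² + … + r^4) = C₀ × r(1−r^4)/(1−r)
        = 48.58 × 0.5894 × (1 − 0.1207) / (1 − 0.5894) = 61.32 mg/L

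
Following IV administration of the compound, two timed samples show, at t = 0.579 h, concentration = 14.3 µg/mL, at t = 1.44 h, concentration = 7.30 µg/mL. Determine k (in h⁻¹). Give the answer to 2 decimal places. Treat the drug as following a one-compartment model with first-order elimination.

k = ln(C₁/C₂) / (t₂ − t₁) = ln(14.3/7.30) / (1.44 − 0.579)
  = 0.6724 / 0.8610 = 0.7810 h⁻¹

0.78 h⁻¹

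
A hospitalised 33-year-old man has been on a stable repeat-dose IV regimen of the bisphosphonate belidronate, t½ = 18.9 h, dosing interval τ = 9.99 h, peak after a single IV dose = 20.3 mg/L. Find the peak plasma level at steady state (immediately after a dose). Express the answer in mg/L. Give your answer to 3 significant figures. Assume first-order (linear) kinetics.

k = ln2 / t½ = 0.693147 / 18.9 = 0.03667 h⁻¹
e^(−kτ) = e^(−0.03667 × 9.99) = 0.6933
Accumulation ratio R = 1 / (1 − e^(−kτ)) = 1 / (1 − 0.6933) = 3.261
Steady-state peak = C₀ × R = 20.3 × 3.261 = 66.20 mg/L

66.2 mg/L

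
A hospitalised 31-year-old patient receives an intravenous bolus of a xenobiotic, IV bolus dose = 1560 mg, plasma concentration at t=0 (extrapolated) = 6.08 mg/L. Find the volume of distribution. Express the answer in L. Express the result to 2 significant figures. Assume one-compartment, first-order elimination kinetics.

260 L

Vd = Dose / C₀ = 1560 / 6.08 = 256.6 L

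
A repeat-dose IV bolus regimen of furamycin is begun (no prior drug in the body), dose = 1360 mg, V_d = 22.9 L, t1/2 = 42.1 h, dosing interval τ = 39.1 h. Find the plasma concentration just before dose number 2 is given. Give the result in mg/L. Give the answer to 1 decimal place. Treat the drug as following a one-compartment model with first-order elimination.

C₀ per dose = Dose / Vd = 1360 / 22.9 = 59.39 mg/L
k = ln2 / t½ = 0.693147 / 42.1 = 0.01646 h⁻¹
Fraction remaining after one interval: r = e^(−kτ) = e^(−0.01646 × 39.1) = 0.5254
Before dose 2, 1 dose has been given (aged 1τ).
C_trough = C₀ × r = 59.39 × 0.5254 = 31.20 mg/L

31.2 mg/L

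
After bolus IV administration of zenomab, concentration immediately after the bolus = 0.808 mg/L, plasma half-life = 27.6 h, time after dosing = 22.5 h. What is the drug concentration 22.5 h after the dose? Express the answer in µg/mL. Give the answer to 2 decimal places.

k = ln2 / t½ = 0.693147 / 27.6 = 0.02511 h⁻¹
C = C₀ · e^(−k·t) = 0.8080 × e^(−0.02511 × 22.5)
  = 0.8080 × 0.5684 = 0.4593 mg/L
(0.4593 mg/L = 0.4593 µg/mL)

0.46 µg/mL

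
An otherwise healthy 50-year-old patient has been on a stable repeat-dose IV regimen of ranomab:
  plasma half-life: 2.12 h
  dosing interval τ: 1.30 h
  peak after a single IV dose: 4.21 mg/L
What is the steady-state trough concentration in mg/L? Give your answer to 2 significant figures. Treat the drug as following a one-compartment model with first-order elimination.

k = ln2 / t½ = 0.693147 / 2.12 = 0.3270 h⁻¹
e^(−kτ) = e^(−0.3270 × 1.30) = 0.6537
Accumulation ratio R = 1 / (1 − e^(−kτ)) = 1 / (1 − 0.6537) = 2.888
Steady-state trough = C₀ × R × e^(−kτ) = 4.21 × 2.888 × 0.6537 = 7.948 mg/L

7.9 mg/L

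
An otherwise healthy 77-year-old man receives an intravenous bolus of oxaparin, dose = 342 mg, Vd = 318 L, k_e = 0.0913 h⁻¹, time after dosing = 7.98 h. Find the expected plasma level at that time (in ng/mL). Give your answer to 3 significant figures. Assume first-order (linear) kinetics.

519 ng/mL

C₀ = Dose / Vd = 342.0 / 318 = 1.075 mg/L
C = C₀ · e^(−k·t) = 1.075 × e^(−0.09130 × 7.98)
  = 1.075 × 0.4826 = 0.5188 mg/L
Convert: 0.5188 mg/L × 1000 = 518.8 ng/mL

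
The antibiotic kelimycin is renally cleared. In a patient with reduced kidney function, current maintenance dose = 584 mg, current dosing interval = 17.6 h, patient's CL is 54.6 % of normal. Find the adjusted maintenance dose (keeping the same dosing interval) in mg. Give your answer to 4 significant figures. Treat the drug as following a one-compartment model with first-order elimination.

318.9 mg

To keep the same average steady-state level, dosing rate must scale with clearance.
CL ratio = 54.6 / 100 = 0.5460
New dose (same interval) = 584 × 0.5460 = 318.9 mg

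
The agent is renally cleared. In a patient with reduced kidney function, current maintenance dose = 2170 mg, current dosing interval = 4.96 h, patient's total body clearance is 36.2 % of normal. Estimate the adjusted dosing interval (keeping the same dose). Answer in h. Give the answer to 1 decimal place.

13.7 h

To keep the same average steady-state level, dosing rate must scale with clearance.
CL ratio = 36.2 / 100 = 0.3620
New interval (same dose) = 4.96 / 0.3620 = 13.70 h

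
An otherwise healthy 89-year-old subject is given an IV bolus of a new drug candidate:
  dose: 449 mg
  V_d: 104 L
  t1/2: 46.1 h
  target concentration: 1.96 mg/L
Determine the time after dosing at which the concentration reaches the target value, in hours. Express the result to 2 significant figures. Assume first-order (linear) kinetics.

53 h

C₀ = Dose / Vd = 449.0 / 104 = 4.317 mg/L
k = ln2 / t½ = 0.693147 / 46.1 = 0.01504 h⁻¹
t = ln(C₀ / C) / k = ln(4.317 / 1.96) / 0.01504
  = ln(2.203) / 0.01504 = 0.7898 / 0.01504 = 52.51 h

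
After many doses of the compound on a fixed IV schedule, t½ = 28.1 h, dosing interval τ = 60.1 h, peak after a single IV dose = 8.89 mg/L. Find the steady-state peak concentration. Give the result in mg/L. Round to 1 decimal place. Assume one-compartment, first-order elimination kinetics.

11.5 mg/L

k = ln2 / t½ = 0.693147 / 28.1 = 0.02467 h⁻¹
e^(−kτ) = e^(−0.02467 × 60.1) = 0.2270
Accumulation ratio R = 1 / (1 − e^(−kτ)) = 1 / (1 − 0.2270) = 1.294
Steady-state peak = C₀ × R = 8.89 × 1.294 = 11.50 mg/L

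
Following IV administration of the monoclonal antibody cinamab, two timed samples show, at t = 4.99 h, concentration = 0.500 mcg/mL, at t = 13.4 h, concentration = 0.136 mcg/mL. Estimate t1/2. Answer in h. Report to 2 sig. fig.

k = ln(C₁/C₂) / (t₂ − t₁) = ln(0.500/0.136) / (13.4 − 4.99)
  = 1.302 / 8.410 = 0.1548 h⁻¹
t½ = ln2 / k = 0.693147 / 0.1548 = 4.478 h

4.5 h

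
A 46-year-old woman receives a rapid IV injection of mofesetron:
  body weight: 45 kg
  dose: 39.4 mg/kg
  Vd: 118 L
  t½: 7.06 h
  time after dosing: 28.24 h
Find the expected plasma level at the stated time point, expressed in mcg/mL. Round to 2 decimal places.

Total dose = 39.4 × 45 = 1773 mg
C₀ = Dose / Vd = 1773 / 118 = 15.03 mg/L
k = ln2 / t½ = 0.693147 / 7.06 = 0.09818 h⁻¹
t / t½ = 28.24 / 7.06 = 4 half-lives
C = C₀ × (1/2)^4 = 15.03 × 0.06250 = 0.9394 mg/L
(0.9394 mg/L = 0.9394 mcg/mL)

0.94 mcg/mL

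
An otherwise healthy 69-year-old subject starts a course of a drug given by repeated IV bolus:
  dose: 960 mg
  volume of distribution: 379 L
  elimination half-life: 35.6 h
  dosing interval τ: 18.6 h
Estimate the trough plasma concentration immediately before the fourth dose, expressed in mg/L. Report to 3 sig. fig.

3.85 mg/L

C₀ per dose = Dose / Vd = 960 / 379 = 2.533 mg/L
k = ln2 / t½ = 0.693147 / 35.6 = 0.01947 h⁻¹
Fraction remaining after one interval: r = e^(−kτ) = e^(−0.01947 × 18.6) = 0.6962
Before dose 4, 3 doses have been given (aged 1τ, 2τ, 3τ).
C_trough = C₀ × (r + r² + … + r^3) = C₀ × r(1−r^3)/(1−r)
        = 2.533 × 0.6962 × (1 − 0.3374) / (1 − 0.6962) = 3.846 mg/L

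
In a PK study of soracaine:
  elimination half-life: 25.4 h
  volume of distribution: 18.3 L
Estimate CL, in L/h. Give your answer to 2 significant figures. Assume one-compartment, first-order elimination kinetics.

0.50 L/h

k = ln2 / t½ = 0.693147 / 25.4 = 0.02729 h⁻¹
CL = k × Vd = 0.02729 × 18.3 = 0.4994 L/h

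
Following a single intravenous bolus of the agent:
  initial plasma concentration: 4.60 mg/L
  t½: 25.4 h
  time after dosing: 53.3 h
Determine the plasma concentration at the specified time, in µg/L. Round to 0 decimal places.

1074 µg/L

k = ln2 / t½ = 0.693147 / 25.4 = 0.02729 h⁻¹
C = C₀ · e^(−k·t) = 4.600 × e^(−0.02729 × 53.3)
  = 4.600 × 0.2335 = 1.074 mg/L
Convert: 1.074 mg/L × 1000 = 1074 µg/L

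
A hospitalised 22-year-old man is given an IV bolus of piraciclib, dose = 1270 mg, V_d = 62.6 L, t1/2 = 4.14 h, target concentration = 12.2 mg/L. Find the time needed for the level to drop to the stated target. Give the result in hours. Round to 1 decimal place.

3.0 h

C₀ = Dose / Vd = 1270 / 62.6 = 20.29 mg/L
k = ln2 / t½ = 0.693147 / 4.14 = 0.1674 h⁻¹
t = ln(C₀ / C) / k = ln(20.29 / 12.2) / 0.1674
  = ln(1.663) / 0.1674 = 0.5086 / 0.1674 = 3.038 h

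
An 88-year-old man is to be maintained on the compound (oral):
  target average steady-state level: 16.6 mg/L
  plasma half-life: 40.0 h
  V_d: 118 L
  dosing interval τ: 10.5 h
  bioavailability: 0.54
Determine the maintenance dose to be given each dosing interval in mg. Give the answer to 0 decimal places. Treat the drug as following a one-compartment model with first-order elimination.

k = ln2 / t½ = 0.693147 / 40.0 = 0.01733 h⁻¹
CL = k × Vd = 0.01733 × 118 = 2.045 L/h
At steady state, F × (Dose/τ) = Css × CL.
Dose = Css × CL × τ / F = 16.6 × 2.045 × 10.5 / 0.54 = 660.1 mg

660 mg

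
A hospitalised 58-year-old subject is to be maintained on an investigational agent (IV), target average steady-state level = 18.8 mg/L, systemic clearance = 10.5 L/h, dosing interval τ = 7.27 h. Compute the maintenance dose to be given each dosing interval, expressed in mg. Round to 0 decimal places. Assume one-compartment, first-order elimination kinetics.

At steady state, Dose/τ = Css × CL.
Dose = Css × CL × τ = 18.8 × 10.50 × 7.27 = 1435 mg

1435 mg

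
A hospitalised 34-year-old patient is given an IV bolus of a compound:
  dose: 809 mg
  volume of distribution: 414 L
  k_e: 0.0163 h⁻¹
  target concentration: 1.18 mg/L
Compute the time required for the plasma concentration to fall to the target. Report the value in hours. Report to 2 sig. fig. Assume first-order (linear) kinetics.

C₀ = Dose / Vd = 809.0 / 414 = 1.954 mg/L
t = ln(C₀ / C) / k = ln(1.954 / 1.18) / 0.01630
  = ln(1.656) / 0.01630 = 0.5044 / 0.01630 = 30.94 h

31 h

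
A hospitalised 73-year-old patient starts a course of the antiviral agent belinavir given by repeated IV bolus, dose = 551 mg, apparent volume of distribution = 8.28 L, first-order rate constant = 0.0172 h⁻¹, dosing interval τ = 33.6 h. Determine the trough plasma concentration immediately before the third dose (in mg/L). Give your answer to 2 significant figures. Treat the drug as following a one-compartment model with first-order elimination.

58 mg/L

C₀ per dose = Dose / Vd = 551 / 8.28 = 66.55 mg/L
Fraction remaining after one interval: r = e^(−kτ) = e^(−0.01720 × 33.6) = 0.5611
Before dose 3, 2 doses have been given (aged 1τ, 2τ).
C_trough = C₀ × (r + r²) = 66.55 × (0.5611 + 0.3148) = 58.29 mg/L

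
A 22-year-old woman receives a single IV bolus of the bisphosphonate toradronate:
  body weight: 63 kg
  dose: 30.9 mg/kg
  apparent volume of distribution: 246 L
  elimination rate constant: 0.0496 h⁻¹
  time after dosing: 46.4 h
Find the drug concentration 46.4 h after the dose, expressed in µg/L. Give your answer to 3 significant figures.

792 µg/L

Total dose = 30.9 × 63 = 1947 mg
C₀ = Dose / Vd = 1947 / 246 = 7.915 mg/L
C = C₀ · e^(−k·t) = 7.915 × e^(−0.04960 × 46.4)
  = 7.915 × 0.1001 = 0.7923 mg/L
Convert: 0.7923 mg/L × 1000 = 792.3 µg/L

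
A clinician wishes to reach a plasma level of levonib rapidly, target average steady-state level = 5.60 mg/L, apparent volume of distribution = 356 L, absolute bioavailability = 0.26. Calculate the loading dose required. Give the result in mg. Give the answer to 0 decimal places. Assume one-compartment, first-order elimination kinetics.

7668 mg

LD = Css × Vd / F = 5.60 × 356 / 0.26 = 7668 mg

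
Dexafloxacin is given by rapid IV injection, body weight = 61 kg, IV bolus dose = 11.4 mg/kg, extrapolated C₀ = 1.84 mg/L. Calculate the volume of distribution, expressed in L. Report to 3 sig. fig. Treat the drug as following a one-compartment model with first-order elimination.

378 L

Dose = 11.4 × 61 = 695.4 mg
Vd = Dose / C₀ = 695.4 / 1.84 = 377.9 L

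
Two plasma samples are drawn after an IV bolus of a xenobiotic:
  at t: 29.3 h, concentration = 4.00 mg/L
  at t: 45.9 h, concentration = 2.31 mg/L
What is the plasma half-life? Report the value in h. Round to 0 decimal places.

k = ln(C₁/C₂) / (t₂ − t₁) = ln(4.00/2.31) / (45.9 − 29.3)
  = 0.5490 / 16.60 = 0.03307 h⁻¹
t½ = ln2 / k = 0.693147 / 0.03307 = 20.96 h

21 h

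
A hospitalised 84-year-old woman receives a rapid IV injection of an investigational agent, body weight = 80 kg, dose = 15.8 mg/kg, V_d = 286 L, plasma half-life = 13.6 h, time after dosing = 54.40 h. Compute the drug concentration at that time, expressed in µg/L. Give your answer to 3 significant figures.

276 µg/L

Total dose = 15.8 × 80 = 1264 mg
C₀ = Dose / Vd = 1264 / 286 = 4.420 mg/L
k = ln2 / t½ = 0.693147 / 13.6 = 0.05097 h⁻¹
t / t½ = 54.40 / 13.6 = 4 half-lives
C = C₀ × (1/2)^4 = 4.420 × 0.06250 = 0.2763 mg/L
Convert: 0.2763 mg/L × 1000 = 276.3 µg/L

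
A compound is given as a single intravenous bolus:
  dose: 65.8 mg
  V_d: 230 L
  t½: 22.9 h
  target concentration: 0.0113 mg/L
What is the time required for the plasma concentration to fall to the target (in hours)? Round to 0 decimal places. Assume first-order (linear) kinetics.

C₀ = Dose / Vd = 65.80 / 230 = 0.2861 mg/L
k = ln2 / t½ = 0.693147 / 22.9 = 0.03027 h⁻¹
t = ln(C₀ / C) / k = ln(0.2861 / 0.0113) / 0.03027
  = ln(25.32) / 0.03027 = 3.232 / 0.03027 = 106.8 h

107 h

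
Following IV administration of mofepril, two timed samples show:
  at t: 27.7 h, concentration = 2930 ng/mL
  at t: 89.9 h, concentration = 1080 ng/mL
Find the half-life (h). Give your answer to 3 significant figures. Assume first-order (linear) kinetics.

k = ln(C₁/C₂) / (t₂ − t₁) = ln(2930/1080) / (89.9 − 27.7)
  = 0.9980 / 62.20 = 0.01605 h⁻¹
t½ = ln2 / k = 0.693147 / 0.01605 = 43.19 h

43.2 h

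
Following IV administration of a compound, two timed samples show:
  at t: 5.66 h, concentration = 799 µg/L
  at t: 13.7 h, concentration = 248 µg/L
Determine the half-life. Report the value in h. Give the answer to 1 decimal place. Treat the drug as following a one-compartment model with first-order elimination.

4.8 h

k = ln(C₁/C₂) / (t₂ − t₁) = ln(799/248) / (13.7 − 5.66)
  = 1.170 / 8.040 = 0.1455 h⁻¹
t½ = ln2 / k = 0.693147 / 0.1455 = 4.764 h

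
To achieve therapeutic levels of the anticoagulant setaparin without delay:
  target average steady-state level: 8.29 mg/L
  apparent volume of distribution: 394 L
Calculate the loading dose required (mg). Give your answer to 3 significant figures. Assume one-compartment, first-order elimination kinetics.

LD = Css × Vd = 8.29 × 394 = 3266 mg

3270 mg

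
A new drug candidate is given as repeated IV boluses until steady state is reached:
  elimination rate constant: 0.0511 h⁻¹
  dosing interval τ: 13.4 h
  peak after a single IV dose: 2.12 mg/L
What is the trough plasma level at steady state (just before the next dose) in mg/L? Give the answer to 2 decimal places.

2.16 mg/L

e^(−kτ) = e^(−0.05110 × 13.4) = 0.5042
Accumulation ratio R = 1 / (1 − e^(−kτ)) = 1 / (1 − 0.5042) = 2.017
Steady-state trough = C₀ × R × e^(−kτ) = 2.12 × 2.017 × 0.5042 = 2.156 mg/L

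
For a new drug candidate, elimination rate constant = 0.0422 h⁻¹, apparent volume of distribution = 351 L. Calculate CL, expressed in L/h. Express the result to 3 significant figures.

14.8 L/h

CL = k × Vd = 0.0422 × 351 = 14.81 L/h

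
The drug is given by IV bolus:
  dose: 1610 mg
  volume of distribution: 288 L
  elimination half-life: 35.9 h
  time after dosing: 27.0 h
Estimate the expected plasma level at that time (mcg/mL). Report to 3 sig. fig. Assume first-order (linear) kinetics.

3.32 mcg/mL

C₀ = Dose / Vd = 1610 / 288 = 5.590 mg/L
k = ln2 / t½ = 0.693147 / 35.9 = 0.01931 h⁻¹
C = C₀ · e^(−k·t) = 5.590 × e^(−0.01931 × 27.0)
  = 5.590 × 0.5937 = 3.319 mg/L
(3.319 mg/L = 3.319 mcg/mL)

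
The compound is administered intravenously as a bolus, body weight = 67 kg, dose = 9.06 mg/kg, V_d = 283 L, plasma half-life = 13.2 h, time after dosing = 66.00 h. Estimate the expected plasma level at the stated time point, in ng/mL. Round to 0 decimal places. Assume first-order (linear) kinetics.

67 ng/mL

Total dose = 9.06 × 67 = 607.0 mg
C₀ = Dose / Vd = 607.0 / 283 = 2.145 mg/L
k = ln2 / t½ = 0.693147 / 13.2 = 0.05251 h⁻¹
t / t½ = 66.00 / 13.2 = 5 half-lives
C = C₀ × (1/2)^5 = 2.145 × 0.03125 = 0.06703 mg/L
Convert: 0.06703 mg/L × 1000 = 67.03 ng/mL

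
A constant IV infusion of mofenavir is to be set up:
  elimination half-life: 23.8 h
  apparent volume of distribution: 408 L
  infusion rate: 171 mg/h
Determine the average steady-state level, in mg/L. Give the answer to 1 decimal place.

k = ln2 / t½ = 0.693147 / 23.8 = 0.02912 h⁻¹
CL = k × Vd = 0.02912 × 408 = 11.88 L/h
At steady state Css = R₀ / CL = 171 / 11.88 = 14.39 mg/L

14.4 mg/L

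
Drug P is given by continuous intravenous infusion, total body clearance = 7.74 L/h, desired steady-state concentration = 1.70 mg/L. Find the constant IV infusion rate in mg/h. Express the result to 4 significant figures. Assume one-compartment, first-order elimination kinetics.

13.16 mg/h

At steady state, infusion rate R₀ = Css × CL = 1.70 × 7.740 = 13.16 mg/h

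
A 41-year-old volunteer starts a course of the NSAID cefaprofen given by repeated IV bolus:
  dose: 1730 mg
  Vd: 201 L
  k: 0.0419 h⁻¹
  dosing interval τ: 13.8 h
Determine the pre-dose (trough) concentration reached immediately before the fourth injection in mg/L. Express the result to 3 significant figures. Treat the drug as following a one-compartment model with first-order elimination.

C₀ per dose = Dose / Vd = 1730 / 201 = 8.607 mg/L
Fraction remaining after one interval: r = e^(−kτ) = e^(−0.04190 × 13.8) = 0.5609
Before dose 4, 3 doses have been given (aged 1τ, 2τ, 3τ).
C_trough = C₀ × (r + r² + … + r^3) = C₀ × r(1−r^3)/(1−r)
        = 8.607 × 0.5609 × (1 − 0.1765) / (1 − 0.5609) = 9.054 mg/L

9.05 mg/L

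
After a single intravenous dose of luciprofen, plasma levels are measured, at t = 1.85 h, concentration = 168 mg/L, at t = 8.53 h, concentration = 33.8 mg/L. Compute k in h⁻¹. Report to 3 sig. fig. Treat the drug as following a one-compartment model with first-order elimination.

k = ln(C₁/C₂) / (t₂ − t₁) = ln(168/33.8) / (8.53 − 1.85)
  = 1.604 / 6.680 = 0.2401 h⁻¹

0.240 h⁻¹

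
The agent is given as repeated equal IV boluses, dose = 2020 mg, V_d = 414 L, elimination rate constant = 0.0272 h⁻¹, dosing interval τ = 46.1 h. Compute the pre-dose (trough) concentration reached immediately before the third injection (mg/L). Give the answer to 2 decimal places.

1.79 mg/L

C₀ per dose = Dose / Vd = 2020 / 414 = 4.879 mg/L
Fraction remaining after one interval: r = e^(−kτ) = e^(−0.02720 × 46.1) = 0.2854
Before dose 3, 2 doses have been given (aged 1τ, 2τ).
C_trough = C₀ × (r + r²) = 4.879 × (0.2854 + 0.08145) = 1.790 mg/L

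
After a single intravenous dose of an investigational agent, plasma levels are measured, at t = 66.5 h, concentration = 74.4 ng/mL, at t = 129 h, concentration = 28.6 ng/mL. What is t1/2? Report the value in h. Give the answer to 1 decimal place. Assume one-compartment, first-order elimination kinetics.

45.3 h

k = ln(C₁/C₂) / (t₂ − t₁) = ln(74.4/28.6) / (129 − 66.5)
  = 0.9560 / 62.50 = 0.01530 h⁻¹
t½ = ln2 / k = 0.693147 / 0.01530 = 45.30 h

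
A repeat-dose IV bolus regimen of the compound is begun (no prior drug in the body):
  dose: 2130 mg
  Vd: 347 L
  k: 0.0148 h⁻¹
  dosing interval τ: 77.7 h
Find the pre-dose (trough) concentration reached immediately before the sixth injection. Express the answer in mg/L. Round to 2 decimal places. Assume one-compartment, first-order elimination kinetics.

C₀ per dose = Dose / Vd = 2130 / 347 = 6.138 mg/L
Fraction remaining after one interval: r = e^(−kτ) = e^(−0.01480 × 77.7) = 0.3166
Before dose 6, 5 doses have been given (aged 1τ, 2τ, 3τ, 4τ, 5τ).
C_trough = C₀ × (r + r² + … + r^5) = C₀ × r(1−r^5)/(1−r)
        = 6.138 × 0.3166 × (1 − 0.003181) / (1 − 0.3166) = 2.835 mg/L

2.84 mg/L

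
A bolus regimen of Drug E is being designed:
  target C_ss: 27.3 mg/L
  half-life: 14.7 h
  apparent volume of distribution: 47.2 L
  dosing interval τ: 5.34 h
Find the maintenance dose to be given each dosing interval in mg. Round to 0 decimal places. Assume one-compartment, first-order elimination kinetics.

k = ln2 / t½ = 0.693147 / 14.7 = 0.04715 h⁻¹
CL = k × Vd = 0.04715 × 47.2 = 2.225 L/h
At steady state, Dose/τ = Css × CL.
Dose = Css × CL × τ = 27.3 × 2.225 × 5.34 = 324.4 mg

324 mg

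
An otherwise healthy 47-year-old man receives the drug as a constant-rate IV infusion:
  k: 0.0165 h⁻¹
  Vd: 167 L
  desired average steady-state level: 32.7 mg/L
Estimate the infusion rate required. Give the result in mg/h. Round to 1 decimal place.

90.1 mg/h

CL = k × Vd = 0.01650 × 167 = 2.756 L/h
At steady state, infusion rate R₀ = Css × CL = 32.7 × 2.756 = 90.12 mg/h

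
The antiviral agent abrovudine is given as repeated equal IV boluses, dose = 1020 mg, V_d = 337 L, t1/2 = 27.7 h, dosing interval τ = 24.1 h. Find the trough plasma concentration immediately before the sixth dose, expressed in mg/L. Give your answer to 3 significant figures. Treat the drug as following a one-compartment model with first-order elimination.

3.48 mg/L

C₀ per dose = Dose / Vd = 1020 / 337 = 3.027 mg/L
k = ln2 / t½ = 0.693147 / 27.7 = 0.02502 h⁻¹
Fraction remaining after one interval: r = e^(−kτ) = e^(−0.02502 × 24.1) = 0.5472
Before dose 6, 5 doses have been given (aged 1τ, 2τ, 3τ, 4τ, 5τ).
C_trough = C₀ × (r + r² + … + r^5) = C₀ × r(1−r^5)/(1−r)
        = 3.027 × 0.5472 × (1 − 0.04906) / (1 − 0.5472) = 3.479 mg/L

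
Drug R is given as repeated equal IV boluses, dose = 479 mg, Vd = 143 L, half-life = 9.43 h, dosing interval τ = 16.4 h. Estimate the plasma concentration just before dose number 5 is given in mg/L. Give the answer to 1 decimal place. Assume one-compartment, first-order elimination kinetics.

C₀ per dose = Dose / Vd = 479 / 143 = 3.350 mg/L
k = ln2 / t½ = 0.693147 / 9.43 = 0.07350 h⁻¹
Fraction remaining after one interval: r = e^(−kτ) = e^(−0.07350 × 16.4) = 0.2996
Before dose 5, 4 doses have been given (aged 1τ, 2τ, 3τ, 4τ).
C_trough = C₀ × (r + r² + … + r^4) = C₀ × r(1−r^4)/(1−r)
        = 3.350 × 0.2996 × (1 − 0.008057) / (1 − 0.2996) = 1.421 mg/L

1.4 mg/L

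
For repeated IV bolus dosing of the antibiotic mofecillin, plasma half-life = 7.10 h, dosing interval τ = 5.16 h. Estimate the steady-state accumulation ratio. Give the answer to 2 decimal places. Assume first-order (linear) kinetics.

k = ln2 / t½ = 0.693147 / 7.10 = 0.09763 h⁻¹
e^(−kτ) = e^(−0.09763 × 5.16) = 0.6042
Accumulation ratio R = 1 / (1 − e^(−kτ)) = 1 / (1 − 0.6042) = 2.527

2.53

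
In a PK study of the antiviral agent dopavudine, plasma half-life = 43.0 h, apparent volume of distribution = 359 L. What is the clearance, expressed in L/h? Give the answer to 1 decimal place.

k = ln2 / t½ = 0.693147 / 43.0 = 0.01612 h⁻¹
CL = k × Vd = 0.01612 × 359 = 5.787 L/h

5.8 L/h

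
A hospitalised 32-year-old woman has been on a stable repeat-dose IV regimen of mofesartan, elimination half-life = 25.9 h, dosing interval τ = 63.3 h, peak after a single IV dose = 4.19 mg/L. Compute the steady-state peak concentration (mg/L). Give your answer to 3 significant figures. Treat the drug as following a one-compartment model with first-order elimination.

k = ln2 / t½ = 0.693147 / 25.9 = 0.02676 h⁻¹
e^(−kτ) = e^(−0.02676 × 63.3) = 0.1838
Accumulation ratio R = 1 / (1 − e^(−kτ)) = 1 / (1 − 0.1838) = 1.225
Steady-state peak = C₀ × R = 4.19 × 1.225 = 5.133 mg/L

5.13 mg/L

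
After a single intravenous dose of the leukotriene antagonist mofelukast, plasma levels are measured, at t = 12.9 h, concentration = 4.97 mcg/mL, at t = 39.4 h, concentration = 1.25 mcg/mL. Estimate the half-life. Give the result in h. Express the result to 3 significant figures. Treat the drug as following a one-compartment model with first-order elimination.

13.3 h

k = ln(C₁/C₂) / (t₂ − t₁) = ln(4.97/1.25) / (39.4 − 12.9)
  = 1.380 / 26.50 = 0.05208 h⁻¹
t½ = ln2 / k = 0.693147 / 0.05208 = 13.31 h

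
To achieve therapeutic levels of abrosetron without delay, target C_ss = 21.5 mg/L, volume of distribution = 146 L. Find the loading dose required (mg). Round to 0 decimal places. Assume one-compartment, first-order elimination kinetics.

LD = Css × Vd = 21.5 × 146 = 3139 mg

3139 mg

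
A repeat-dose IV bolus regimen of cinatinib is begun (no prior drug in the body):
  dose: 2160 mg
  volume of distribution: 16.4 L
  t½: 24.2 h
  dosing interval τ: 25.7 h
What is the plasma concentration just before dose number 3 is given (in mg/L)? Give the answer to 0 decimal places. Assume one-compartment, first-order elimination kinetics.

93 mg/L

C₀ per dose = Dose / Vd = 2160 / 16.4 = 131.7 mg/L
k = ln2 / t½ = 0.693147 / 24.2 = 0.02864 h⁻¹
Fraction remaining after one interval: r = e^(−kτ) = e^(−0.02864 × 25.7) = 0.4790
Before dose 3, 2 doses have been given (aged 1τ, 2τ).
C_trough = C₀ × (r + r²) = 131.7 × (0.4790 + 0.2294) = 93.30 mg/L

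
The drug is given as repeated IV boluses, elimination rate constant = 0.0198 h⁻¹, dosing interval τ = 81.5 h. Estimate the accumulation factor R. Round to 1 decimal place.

e^(−kτ) = e^(−0.01980 × 81.5) = 0.1991
Accumulation ratio R = 1 / (1 − e^(−kτ)) = 1 / (1 − 0.1991) = 1.249

1.2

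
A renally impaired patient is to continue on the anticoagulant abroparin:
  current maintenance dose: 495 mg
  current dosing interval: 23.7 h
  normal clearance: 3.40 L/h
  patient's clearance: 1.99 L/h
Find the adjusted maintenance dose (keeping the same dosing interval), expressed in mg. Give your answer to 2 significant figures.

290 mg

To keep the same average steady-state level, dosing rate must scale with clearance.
CL ratio = 1.99 / 3.40 = 0.5853
New dose (same interval) = 495 × 0.5853 = 289.7 mg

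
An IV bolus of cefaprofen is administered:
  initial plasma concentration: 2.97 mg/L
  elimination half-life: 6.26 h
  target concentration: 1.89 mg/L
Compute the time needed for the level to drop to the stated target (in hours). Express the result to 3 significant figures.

k = ln2 / t½ = 0.693147 / 6.26 = 0.1107 h⁻¹
t = ln(C₀ / C) / k = ln(2.970 / 1.89) / 0.1107
  = ln(1.571) / 0.1107 = 0.4517 / 0.1107 = 4.080 h

4.08 h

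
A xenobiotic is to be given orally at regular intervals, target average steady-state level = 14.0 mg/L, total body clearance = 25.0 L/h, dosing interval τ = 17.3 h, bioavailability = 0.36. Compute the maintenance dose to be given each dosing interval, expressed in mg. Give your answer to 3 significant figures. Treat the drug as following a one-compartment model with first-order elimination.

At steady state, F × (Dose/τ) = Css × CL.
Dose = Css × CL × τ / F = 14.0 × 25.00 × 17.3 / 0.36 = 16820 mg

16800 mg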